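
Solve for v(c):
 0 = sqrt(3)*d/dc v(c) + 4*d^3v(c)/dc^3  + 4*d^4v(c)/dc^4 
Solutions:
 v(c) = C1 + C2*exp(c*(-2 + (1 + 27*sqrt(3)/8 + sqrt(-4 + (8 + 27*sqrt(3))^2/16)/2)^(-1/3) + (1 + 27*sqrt(3)/8 + sqrt(-4 + (8 + 27*sqrt(3))^2/16)/2)^(1/3))/6)*sin(sqrt(3)*c*(-(1 + 27*sqrt(3)/8 + sqrt(-4 + (2 + 27*sqrt(3)/4)^2)/2)^(1/3) + (1 + 27*sqrt(3)/8 + sqrt(-4 + (2 + 27*sqrt(3)/4)^2)/2)^(-1/3))/6) + C3*exp(c*(-2 + (1 + 27*sqrt(3)/8 + sqrt(-4 + (8 + 27*sqrt(3))^2/16)/2)^(-1/3) + (1 + 27*sqrt(3)/8 + sqrt(-4 + (8 + 27*sqrt(3))^2/16)/2)^(1/3))/6)*cos(sqrt(3)*c*(-(1 + 27*sqrt(3)/8 + sqrt(-4 + (2 + 27*sqrt(3)/4)^2)/2)^(1/3) + (1 + 27*sqrt(3)/8 + sqrt(-4 + (2 + 27*sqrt(3)/4)^2)/2)^(-1/3))/6) + C4*exp(-c*((1 + 27*sqrt(3)/8 + sqrt(-4 + (8 + 27*sqrt(3))^2/16)/2)^(-1/3) + 1 + (1 + 27*sqrt(3)/8 + sqrt(-4 + (8 + 27*sqrt(3))^2/16)/2)^(1/3))/3)


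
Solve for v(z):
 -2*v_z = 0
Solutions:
 v(z) = C1


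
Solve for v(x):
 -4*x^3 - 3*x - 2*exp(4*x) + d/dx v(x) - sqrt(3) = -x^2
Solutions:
 v(x) = C1 + x^4 - x^3/3 + 3*x^2/2 + sqrt(3)*x + exp(4*x)/2


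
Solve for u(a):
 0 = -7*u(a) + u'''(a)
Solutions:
 u(a) = C3*exp(7^(1/3)*a) + (C1*sin(sqrt(3)*7^(1/3)*a/2) + C2*cos(sqrt(3)*7^(1/3)*a/2))*exp(-7^(1/3)*a/2)


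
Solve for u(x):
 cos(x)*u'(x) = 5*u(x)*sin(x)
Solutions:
 u(x) = C1/cos(x)^5


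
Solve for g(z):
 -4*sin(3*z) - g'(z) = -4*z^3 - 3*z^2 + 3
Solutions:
 g(z) = C1 + z^4 + z^3 - 3*z + 4*cos(3*z)/3


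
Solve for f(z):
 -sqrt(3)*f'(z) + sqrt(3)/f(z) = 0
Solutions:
 f(z) = -sqrt(C1 + 2*z)
 f(z) = sqrt(C1 + 2*z)


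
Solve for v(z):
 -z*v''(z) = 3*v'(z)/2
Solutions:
 v(z) = C1 + C2/sqrt(z)


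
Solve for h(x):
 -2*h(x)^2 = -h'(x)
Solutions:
 h(x) = -1/(C1 + 2*x)


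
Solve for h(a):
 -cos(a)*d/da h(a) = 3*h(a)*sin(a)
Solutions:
 h(a) = C1*cos(a)^3


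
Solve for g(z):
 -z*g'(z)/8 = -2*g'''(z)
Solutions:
 g(z) = C1 + Integral(C2*airyai(2^(2/3)*z/4) + C3*airybi(2^(2/3)*z/4), z)


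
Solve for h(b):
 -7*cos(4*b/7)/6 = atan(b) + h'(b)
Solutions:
 h(b) = C1 - b*atan(b) + log(b^2 + 1)/2 - 49*sin(4*b/7)/24


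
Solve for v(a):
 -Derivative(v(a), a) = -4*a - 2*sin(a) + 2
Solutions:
 v(a) = C1 + 2*a^2 - 2*a - 2*cos(a)


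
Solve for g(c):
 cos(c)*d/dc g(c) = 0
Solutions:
 g(c) = C1


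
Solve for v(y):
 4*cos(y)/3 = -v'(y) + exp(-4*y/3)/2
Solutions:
 v(y) = C1 - 4*sin(y)/3 - 3*exp(-4*y/3)/8


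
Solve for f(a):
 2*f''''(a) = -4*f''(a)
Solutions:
 f(a) = C1 + C2*a + C3*sin(sqrt(2)*a) + C4*cos(sqrt(2)*a)


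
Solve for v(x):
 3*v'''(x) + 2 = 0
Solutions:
 v(x) = C1 + C2*x + C3*x^2 - x^3/9


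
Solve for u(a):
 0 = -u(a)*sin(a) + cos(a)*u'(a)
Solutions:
 u(a) = C1/cos(a)


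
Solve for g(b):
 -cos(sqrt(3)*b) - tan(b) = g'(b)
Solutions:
 g(b) = C1 + log(cos(b)) - sqrt(3)*sin(sqrt(3)*b)/3


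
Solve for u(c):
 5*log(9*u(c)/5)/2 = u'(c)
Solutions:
 -2*Integral(1/(log(_y) - log(5) + 2*log(3)), (_y, u(c)))/5 = C1 - c


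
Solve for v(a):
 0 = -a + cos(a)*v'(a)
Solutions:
 v(a) = C1 + Integral(a/cos(a), a)


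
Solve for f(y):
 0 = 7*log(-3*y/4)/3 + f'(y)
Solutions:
 f(y) = C1 - 7*y*log(-y)/3 + 7*y*(-log(3) + 1 + 2*log(2))/3


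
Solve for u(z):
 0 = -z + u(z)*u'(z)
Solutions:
 u(z) = -sqrt(C1 + z^2)
 u(z) = sqrt(C1 + z^2)


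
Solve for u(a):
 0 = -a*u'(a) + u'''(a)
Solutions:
 u(a) = C1 + Integral(C2*airyai(a) + C3*airybi(a), a)


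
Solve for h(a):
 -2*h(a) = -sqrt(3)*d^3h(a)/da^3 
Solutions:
 h(a) = C3*exp(2^(1/3)*3^(5/6)*a/3) + (C1*sin(6^(1/3)*a/2) + C2*cos(6^(1/3)*a/2))*exp(-2^(1/3)*3^(5/6)*a/6)


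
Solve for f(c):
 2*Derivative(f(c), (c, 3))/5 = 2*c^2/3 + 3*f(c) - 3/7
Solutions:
 f(c) = C3*exp(15^(1/3)*2^(2/3)*c/2) - 2*c^2/9 + (C1*sin(2^(2/3)*3^(5/6)*5^(1/3)*c/4) + C2*cos(2^(2/3)*3^(5/6)*5^(1/3)*c/4))*exp(-15^(1/3)*2^(2/3)*c/4) + 1/7


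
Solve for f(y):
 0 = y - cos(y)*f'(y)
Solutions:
 f(y) = C1 + Integral(y/cos(y), y)


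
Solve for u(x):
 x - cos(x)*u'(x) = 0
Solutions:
 u(x) = C1 + Integral(x/cos(x), x)


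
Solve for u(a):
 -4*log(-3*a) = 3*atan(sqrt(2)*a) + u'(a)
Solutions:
 u(a) = C1 - 4*a*log(-a) - 3*a*atan(sqrt(2)*a) - 4*a*log(3) + 4*a + 3*sqrt(2)*log(2*a^2 + 1)/4


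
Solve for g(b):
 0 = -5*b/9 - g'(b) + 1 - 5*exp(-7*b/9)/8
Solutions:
 g(b) = C1 - 5*b^2/18 + b + 45*exp(-7*b/9)/56


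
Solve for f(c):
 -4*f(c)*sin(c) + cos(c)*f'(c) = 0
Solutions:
 f(c) = C1/cos(c)^4


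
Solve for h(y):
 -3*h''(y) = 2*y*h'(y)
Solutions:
 h(y) = C1 + C2*erf(sqrt(3)*y/3)


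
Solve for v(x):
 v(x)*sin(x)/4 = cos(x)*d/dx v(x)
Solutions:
 v(x) = C1/cos(x)^(1/4)


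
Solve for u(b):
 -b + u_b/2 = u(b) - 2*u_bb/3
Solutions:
 u(b) = C1*exp(b*(-3 + sqrt(105))/8) + C2*exp(-b*(3 + sqrt(105))/8) - b - 1/2


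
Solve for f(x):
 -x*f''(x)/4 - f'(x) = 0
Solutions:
 f(x) = C1 + C2/x^3


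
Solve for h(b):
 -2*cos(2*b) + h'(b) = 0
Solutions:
 h(b) = C1 + sin(2*b)


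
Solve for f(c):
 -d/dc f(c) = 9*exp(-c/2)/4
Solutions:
 f(c) = C1 + 9*exp(-c/2)/2


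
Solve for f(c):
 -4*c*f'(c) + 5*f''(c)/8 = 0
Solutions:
 f(c) = C1 + C2*erfi(4*sqrt(5)*c/5)


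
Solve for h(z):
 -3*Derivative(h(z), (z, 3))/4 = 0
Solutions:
 h(z) = C1 + C2*z + C3*z^2


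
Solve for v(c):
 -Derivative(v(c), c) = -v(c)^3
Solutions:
 v(c) = -sqrt(2)*sqrt(-1/(C1 + c))/2
 v(c) = sqrt(2)*sqrt(-1/(C1 + c))/2


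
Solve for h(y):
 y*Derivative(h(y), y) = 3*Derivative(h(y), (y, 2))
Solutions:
 h(y) = C1 + C2*erfi(sqrt(6)*y/6)


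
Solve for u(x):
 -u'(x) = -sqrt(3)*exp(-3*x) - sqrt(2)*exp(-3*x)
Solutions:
 u(x) = C1 - sqrt(3)*exp(-3*x)/3 - sqrt(2)*exp(-3*x)/3


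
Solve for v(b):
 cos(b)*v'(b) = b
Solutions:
 v(b) = C1 + Integral(b/cos(b), b)


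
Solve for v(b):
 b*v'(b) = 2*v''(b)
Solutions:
 v(b) = C1 + C2*erfi(b/2)


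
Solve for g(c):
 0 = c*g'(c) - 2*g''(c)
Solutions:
 g(c) = C1 + C2*erfi(c/2)


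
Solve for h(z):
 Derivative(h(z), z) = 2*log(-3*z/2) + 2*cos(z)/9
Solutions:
 h(z) = C1 + 2*z*log(-z) - 2*z - 2*z*log(2) + 2*z*log(3) + 2*sin(z)/9


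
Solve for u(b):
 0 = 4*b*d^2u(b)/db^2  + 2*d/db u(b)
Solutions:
 u(b) = C1 + C2*sqrt(b)


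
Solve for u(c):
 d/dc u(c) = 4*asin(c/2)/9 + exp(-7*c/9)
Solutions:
 u(c) = C1 + 4*c*asin(c/2)/9 + 4*sqrt(4 - c^2)/9 - 9*exp(-7*c/9)/7


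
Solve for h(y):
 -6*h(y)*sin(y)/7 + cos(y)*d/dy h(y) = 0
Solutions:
 h(y) = C1/cos(y)^(6/7)


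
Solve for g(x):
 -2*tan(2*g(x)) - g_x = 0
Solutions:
 g(x) = -asin(C1*exp(-4*x))/2 + pi/2
 g(x) = asin(C1*exp(-4*x))/2


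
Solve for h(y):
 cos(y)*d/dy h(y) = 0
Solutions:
 h(y) = C1


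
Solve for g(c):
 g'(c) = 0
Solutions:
 g(c) = C1


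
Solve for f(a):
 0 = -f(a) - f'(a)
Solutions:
 f(a) = C1*exp(-a)


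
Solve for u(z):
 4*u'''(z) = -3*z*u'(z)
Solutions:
 u(z) = C1 + Integral(C2*airyai(-6^(1/3)*z/2) + C3*airybi(-6^(1/3)*z/2), z)


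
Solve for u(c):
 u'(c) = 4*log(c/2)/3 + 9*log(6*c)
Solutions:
 u(c) = C1 + 31*c*log(c)/3 - 31*c/3 + 2*c*log(2)/3 + c*log(2519424)


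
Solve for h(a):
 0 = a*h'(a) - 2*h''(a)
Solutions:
 h(a) = C1 + C2*erfi(a/2)


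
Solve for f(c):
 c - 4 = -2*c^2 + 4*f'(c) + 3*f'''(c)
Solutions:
 f(c) = C1 + C2*sin(2*sqrt(3)*c/3) + C3*cos(2*sqrt(3)*c/3) + c^3/6 + c^2/8 - 7*c/4


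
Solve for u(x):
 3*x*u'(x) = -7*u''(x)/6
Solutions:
 u(x) = C1 + C2*erf(3*sqrt(7)*x/7)


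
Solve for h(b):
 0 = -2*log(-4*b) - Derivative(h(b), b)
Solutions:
 h(b) = C1 - 2*b*log(-b) + 2*b*(1 - 2*log(2))


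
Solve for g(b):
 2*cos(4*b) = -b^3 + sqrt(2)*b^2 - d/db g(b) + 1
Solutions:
 g(b) = C1 - b^4/4 + sqrt(2)*b^3/3 + b - sin(4*b)/2


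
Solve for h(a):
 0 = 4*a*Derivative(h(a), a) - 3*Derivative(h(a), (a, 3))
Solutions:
 h(a) = C1 + Integral(C2*airyai(6^(2/3)*a/3) + C3*airybi(6^(2/3)*a/3), a)


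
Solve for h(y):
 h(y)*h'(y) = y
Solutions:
 h(y) = -sqrt(C1 + y^2)
 h(y) = sqrt(C1 + y^2)


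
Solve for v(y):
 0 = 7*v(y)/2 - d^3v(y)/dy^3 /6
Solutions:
 v(y) = C3*exp(21^(1/3)*y) + (C1*sin(3^(5/6)*7^(1/3)*y/2) + C2*cos(3^(5/6)*7^(1/3)*y/2))*exp(-21^(1/3)*y/2)


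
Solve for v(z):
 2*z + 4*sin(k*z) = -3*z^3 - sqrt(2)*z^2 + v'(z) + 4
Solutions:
 v(z) = C1 + 3*z^4/4 + sqrt(2)*z^3/3 + z^2 - 4*z - 4*cos(k*z)/k


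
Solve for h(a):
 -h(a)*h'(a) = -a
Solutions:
 h(a) = -sqrt(C1 + a^2)
 h(a) = sqrt(C1 + a^2)


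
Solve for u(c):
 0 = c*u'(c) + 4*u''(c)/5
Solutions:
 u(c) = C1 + C2*erf(sqrt(10)*c/4)


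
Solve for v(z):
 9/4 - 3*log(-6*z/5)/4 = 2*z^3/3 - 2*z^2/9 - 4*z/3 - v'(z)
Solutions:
 v(z) = C1 + z^4/6 - 2*z^3/27 - 2*z^2/3 + 3*z*log(-z)/4 + z*(-3 - 3*log(5)/4 + 3*log(6)/4)


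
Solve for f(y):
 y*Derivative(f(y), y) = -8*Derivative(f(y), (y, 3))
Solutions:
 f(y) = C1 + Integral(C2*airyai(-y/2) + C3*airybi(-y/2), y)


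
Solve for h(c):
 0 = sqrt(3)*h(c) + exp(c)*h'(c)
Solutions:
 h(c) = C1*exp(sqrt(3)*exp(-c))


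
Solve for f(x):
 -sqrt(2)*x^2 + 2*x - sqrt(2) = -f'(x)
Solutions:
 f(x) = C1 + sqrt(2)*x^3/3 - x^2 + sqrt(2)*x


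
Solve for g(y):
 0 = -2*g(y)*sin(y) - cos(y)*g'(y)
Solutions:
 g(y) = C1*cos(y)^2


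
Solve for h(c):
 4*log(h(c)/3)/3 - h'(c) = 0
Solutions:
 3*Integral(1/(-log(_y) + log(3)), (_y, h(c)))/4 = C1 - c


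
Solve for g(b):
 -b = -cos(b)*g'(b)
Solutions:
 g(b) = C1 + Integral(b/cos(b), b)


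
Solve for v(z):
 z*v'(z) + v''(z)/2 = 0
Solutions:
 v(z) = C1 + C2*erf(z)


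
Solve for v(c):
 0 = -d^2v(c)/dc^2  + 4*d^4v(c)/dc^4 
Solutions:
 v(c) = C1 + C2*c + C3*exp(-c/2) + C4*exp(c/2)


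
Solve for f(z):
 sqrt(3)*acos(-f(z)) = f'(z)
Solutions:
 Integral(1/acos(-_y), (_y, f(z))) = C1 + sqrt(3)*z


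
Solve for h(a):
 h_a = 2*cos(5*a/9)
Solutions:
 h(a) = C1 + 18*sin(5*a/9)/5


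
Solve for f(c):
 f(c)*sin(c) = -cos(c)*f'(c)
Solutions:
 f(c) = C1*cos(c)


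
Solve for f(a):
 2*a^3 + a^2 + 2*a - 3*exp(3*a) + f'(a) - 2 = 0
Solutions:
 f(a) = C1 - a^4/2 - a^3/3 - a^2 + 2*a + exp(3*a)


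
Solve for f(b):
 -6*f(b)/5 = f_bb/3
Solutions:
 f(b) = C1*sin(3*sqrt(10)*b/5) + C2*cos(3*sqrt(10)*b/5)


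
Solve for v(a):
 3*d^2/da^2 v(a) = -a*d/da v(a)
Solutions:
 v(a) = C1 + C2*erf(sqrt(6)*a/6)


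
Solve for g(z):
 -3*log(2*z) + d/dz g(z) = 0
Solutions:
 g(z) = C1 + 3*z*log(z) - 3*z + z*log(8)


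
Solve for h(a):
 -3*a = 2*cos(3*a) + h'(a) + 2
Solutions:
 h(a) = C1 - 3*a^2/2 - 2*a - 2*sin(3*a)/3


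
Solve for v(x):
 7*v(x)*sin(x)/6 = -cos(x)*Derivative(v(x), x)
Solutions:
 v(x) = C1*cos(x)^(7/6)


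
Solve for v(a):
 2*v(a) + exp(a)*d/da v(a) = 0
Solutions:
 v(a) = C1*exp(2*exp(-a))


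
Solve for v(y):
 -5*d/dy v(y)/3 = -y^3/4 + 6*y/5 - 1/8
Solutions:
 v(y) = C1 + 3*y^4/80 - 9*y^2/25 + 3*y/40


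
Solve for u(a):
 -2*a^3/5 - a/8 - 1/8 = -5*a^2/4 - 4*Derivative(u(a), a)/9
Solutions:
 u(a) = C1 + 9*a^4/40 - 15*a^3/16 + 9*a^2/64 + 9*a/32


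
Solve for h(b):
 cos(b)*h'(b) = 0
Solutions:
 h(b) = C1


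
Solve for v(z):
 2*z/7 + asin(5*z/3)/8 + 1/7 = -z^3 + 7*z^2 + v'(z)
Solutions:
 v(z) = C1 + z^4/4 - 7*z^3/3 + z^2/7 + z*asin(5*z/3)/8 + z/7 + sqrt(9 - 25*z^2)/40


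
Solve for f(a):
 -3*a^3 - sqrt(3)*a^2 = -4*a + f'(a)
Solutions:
 f(a) = C1 - 3*a^4/4 - sqrt(3)*a^3/3 + 2*a^2


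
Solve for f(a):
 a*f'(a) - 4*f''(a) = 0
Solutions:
 f(a) = C1 + C2*erfi(sqrt(2)*a/4)


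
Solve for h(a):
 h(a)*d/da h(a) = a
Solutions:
 h(a) = -sqrt(C1 + a^2)
 h(a) = sqrt(C1 + a^2)


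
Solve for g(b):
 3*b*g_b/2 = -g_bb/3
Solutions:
 g(b) = C1 + C2*erf(3*b/2)


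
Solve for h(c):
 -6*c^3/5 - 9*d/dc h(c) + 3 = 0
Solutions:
 h(c) = C1 - c^4/30 + c/3


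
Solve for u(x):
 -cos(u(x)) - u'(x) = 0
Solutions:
 u(x) = pi - asin((C1 + exp(2*x))/(C1 - exp(2*x)))
 u(x) = asin((C1 + exp(2*x))/(C1 - exp(2*x)))


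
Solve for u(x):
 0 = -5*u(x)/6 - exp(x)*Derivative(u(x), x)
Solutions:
 u(x) = C1*exp(5*exp(-x)/6)


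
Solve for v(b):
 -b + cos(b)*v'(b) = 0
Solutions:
 v(b) = C1 + Integral(b/cos(b), b)


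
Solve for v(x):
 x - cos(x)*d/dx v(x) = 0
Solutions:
 v(x) = C1 + Integral(x/cos(x), x)


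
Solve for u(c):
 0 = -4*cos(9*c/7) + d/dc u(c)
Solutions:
 u(c) = C1 + 28*sin(9*c/7)/9


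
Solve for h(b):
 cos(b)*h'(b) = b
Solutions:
 h(b) = C1 + Integral(b/cos(b), b)


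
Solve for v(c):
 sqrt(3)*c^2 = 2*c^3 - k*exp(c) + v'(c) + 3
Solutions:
 v(c) = C1 - c^4/2 + sqrt(3)*c^3/3 - 3*c + k*exp(c)


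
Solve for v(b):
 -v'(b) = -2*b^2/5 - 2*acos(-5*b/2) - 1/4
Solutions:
 v(b) = C1 + 2*b^3/15 + 2*b*acos(-5*b/2) + b/4 + 2*sqrt(4 - 25*b^2)/5


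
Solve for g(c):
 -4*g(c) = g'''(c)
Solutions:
 g(c) = C3*exp(-2^(2/3)*c) + (C1*sin(2^(2/3)*sqrt(3)*c/2) + C2*cos(2^(2/3)*sqrt(3)*c/2))*exp(2^(2/3)*c/2)


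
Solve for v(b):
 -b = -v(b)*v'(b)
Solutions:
 v(b) = -sqrt(C1 + b^2)
 v(b) = sqrt(C1 + b^2)


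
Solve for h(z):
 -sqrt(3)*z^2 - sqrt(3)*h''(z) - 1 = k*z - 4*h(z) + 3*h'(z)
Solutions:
 h(z) = C1*exp(sqrt(3)*z*(-3 + sqrt(9 + 16*sqrt(3)))/6) + C2*exp(-sqrt(3)*z*(3 + sqrt(9 + 16*sqrt(3)))/6) + k*z/4 + 3*k/16 + sqrt(3)*z^2/4 + 3*sqrt(3)*z/8 + 9*sqrt(3)/32 + 5/8


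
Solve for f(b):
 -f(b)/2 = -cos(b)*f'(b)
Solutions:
 f(b) = C1*(sin(b) + 1)^(1/4)/(sin(b) - 1)^(1/4)


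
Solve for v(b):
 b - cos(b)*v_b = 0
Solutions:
 v(b) = C1 + Integral(b/cos(b), b)


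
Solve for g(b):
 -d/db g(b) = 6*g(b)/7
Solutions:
 g(b) = C1*exp(-6*b/7)


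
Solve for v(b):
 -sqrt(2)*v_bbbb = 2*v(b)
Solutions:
 v(b) = (C1*sin(2^(5/8)*b/2) + C2*cos(2^(5/8)*b/2))*exp(-2^(5/8)*b/2) + (C3*sin(2^(5/8)*b/2) + C4*cos(2^(5/8)*b/2))*exp(2^(5/8)*b/2)


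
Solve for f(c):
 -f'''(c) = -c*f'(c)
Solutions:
 f(c) = C1 + Integral(C2*airyai(c) + C3*airybi(c), c)


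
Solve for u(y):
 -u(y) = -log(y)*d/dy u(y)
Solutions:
 u(y) = C1*exp(li(y))


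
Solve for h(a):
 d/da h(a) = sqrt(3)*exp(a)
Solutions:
 h(a) = C1 + sqrt(3)*exp(a)


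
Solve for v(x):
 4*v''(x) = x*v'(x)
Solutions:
 v(x) = C1 + C2*erfi(sqrt(2)*x/4)


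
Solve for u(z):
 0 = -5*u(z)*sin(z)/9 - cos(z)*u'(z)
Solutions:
 u(z) = C1*cos(z)^(5/9)


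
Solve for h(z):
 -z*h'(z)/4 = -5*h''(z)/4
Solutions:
 h(z) = C1 + C2*erfi(sqrt(10)*z/10)


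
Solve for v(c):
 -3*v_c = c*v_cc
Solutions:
 v(c) = C1 + C2/c^2


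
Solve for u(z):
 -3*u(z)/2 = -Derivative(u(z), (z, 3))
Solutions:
 u(z) = C3*exp(2^(2/3)*3^(1/3)*z/2) + (C1*sin(2^(2/3)*3^(5/6)*z/4) + C2*cos(2^(2/3)*3^(5/6)*z/4))*exp(-2^(2/3)*3^(1/3)*z/4)


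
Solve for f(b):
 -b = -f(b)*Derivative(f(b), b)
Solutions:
 f(b) = -sqrt(C1 + b^2)
 f(b) = sqrt(C1 + b^2)


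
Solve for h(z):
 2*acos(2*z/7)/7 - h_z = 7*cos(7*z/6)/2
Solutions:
 h(z) = C1 + 2*z*acos(2*z/7)/7 - sqrt(49 - 4*z^2)/7 - 3*sin(7*z/6)


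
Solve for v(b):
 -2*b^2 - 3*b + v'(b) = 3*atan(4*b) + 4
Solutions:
 v(b) = C1 + 2*b^3/3 + 3*b^2/2 + 3*b*atan(4*b) + 4*b - 3*log(16*b^2 + 1)/8


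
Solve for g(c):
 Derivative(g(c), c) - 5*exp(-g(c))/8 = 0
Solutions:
 g(c) = log(C1 + 5*c/8)


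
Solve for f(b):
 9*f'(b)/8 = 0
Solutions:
 f(b) = C1


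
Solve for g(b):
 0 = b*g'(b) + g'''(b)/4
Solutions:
 g(b) = C1 + Integral(C2*airyai(-2^(2/3)*b) + C3*airybi(-2^(2/3)*b), b)


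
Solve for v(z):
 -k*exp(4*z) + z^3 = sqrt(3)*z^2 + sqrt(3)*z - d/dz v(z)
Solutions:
 v(z) = C1 + k*exp(4*z)/4 - z^4/4 + sqrt(3)*z^3/3 + sqrt(3)*z^2/2


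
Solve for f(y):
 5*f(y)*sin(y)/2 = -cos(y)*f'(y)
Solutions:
 f(y) = C1*cos(y)^(5/2)


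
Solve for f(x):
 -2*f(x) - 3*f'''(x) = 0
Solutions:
 f(x) = C3*exp(-2^(1/3)*3^(2/3)*x/3) + (C1*sin(2^(1/3)*3^(1/6)*x/2) + C2*cos(2^(1/3)*3^(1/6)*x/2))*exp(2^(1/3)*3^(2/3)*x/6)


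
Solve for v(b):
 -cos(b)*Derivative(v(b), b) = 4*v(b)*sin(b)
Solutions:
 v(b) = C1*cos(b)^4


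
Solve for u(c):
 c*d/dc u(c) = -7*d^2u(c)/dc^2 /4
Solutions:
 u(c) = C1 + C2*erf(sqrt(14)*c/7)


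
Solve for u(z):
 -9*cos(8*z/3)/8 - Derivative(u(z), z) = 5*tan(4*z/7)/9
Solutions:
 u(z) = C1 + 35*log(cos(4*z/7))/36 - 27*sin(8*z/3)/64


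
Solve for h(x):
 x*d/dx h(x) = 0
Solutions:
 h(x) = C1


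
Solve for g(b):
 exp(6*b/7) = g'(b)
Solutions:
 g(b) = C1 + 7*exp(6*b/7)/6


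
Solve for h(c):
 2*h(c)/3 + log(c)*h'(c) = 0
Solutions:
 h(c) = C1*exp(-2*li(c)/3)


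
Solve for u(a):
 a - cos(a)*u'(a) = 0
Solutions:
 u(a) = C1 + Integral(a/cos(a), a)


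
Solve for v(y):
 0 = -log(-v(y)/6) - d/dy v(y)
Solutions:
 Integral(1/(log(-_y) - log(6)), (_y, v(y))) = C1 - y


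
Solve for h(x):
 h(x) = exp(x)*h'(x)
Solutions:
 h(x) = C1*exp(-exp(-x))


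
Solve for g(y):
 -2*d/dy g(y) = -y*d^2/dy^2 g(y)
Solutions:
 g(y) = C1 + C2*y^3


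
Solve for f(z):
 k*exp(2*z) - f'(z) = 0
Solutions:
 f(z) = C1 + k*exp(2*z)/2


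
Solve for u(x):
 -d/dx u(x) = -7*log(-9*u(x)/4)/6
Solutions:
 -6*Integral(1/(log(-_y) - 2*log(2) + 2*log(3)), (_y, u(x)))/7 = C1 - x


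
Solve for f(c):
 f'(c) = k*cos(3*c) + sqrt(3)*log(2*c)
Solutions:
 f(c) = C1 + sqrt(3)*c*(log(c) - 1) + sqrt(3)*c*log(2) + k*sin(3*c)/3


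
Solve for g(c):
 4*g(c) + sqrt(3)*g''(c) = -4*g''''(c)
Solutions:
 g(c) = (C1*sin(c*cos(atan(sqrt(183)/3)/2)) + C2*cos(c*cos(atan(sqrt(183)/3)/2)))*exp(-c*sin(atan(sqrt(183)/3)/2)) + (C3*sin(c*cos(atan(sqrt(183)/3)/2)) + C4*cos(c*cos(atan(sqrt(183)/3)/2)))*exp(c*sin(atan(sqrt(183)/3)/2))


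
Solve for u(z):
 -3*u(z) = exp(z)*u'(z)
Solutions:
 u(z) = C1*exp(3*exp(-z))


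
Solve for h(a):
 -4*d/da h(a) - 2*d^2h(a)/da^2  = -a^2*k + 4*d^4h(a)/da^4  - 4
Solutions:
 h(a) = C1 + C2*exp(-6^(1/3)*a*(-(18 + sqrt(330))^(1/3) + 6^(1/3)/(18 + sqrt(330))^(1/3))/12)*sin(2^(1/3)*3^(1/6)*a*(3*2^(1/3)/(18 + sqrt(330))^(1/3) + 3^(2/3)*(18 + sqrt(330))^(1/3))/12) + C3*exp(-6^(1/3)*a*(-(18 + sqrt(330))^(1/3) + 6^(1/3)/(18 + sqrt(330))^(1/3))/12)*cos(2^(1/3)*3^(1/6)*a*(3*2^(1/3)/(18 + sqrt(330))^(1/3) + 3^(2/3)*(18 + sqrt(330))^(1/3))/12) + C4*exp(6^(1/3)*a*(-(18 + sqrt(330))^(1/3) + 6^(1/3)/(18 + sqrt(330))^(1/3))/6) + a^3*k/12 - a^2*k/8 + a*k/8 + a


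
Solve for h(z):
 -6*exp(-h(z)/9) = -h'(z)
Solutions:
 h(z) = 9*log(C1 + 2*z/3)


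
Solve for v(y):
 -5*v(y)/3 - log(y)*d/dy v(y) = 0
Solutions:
 v(y) = C1*exp(-5*li(y)/3)


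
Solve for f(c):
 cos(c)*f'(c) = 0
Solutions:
 f(c) = C1


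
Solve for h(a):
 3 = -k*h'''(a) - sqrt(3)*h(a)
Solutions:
 h(a) = C1*exp(3^(1/6)*a*(-1/k)^(1/3)) + C2*exp(a*(-1/k)^(1/3)*(-3^(1/6) + 3^(2/3)*I)/2) + C3*exp(-a*(-1/k)^(1/3)*(3^(1/6) + 3^(2/3)*I)/2) - sqrt(3)


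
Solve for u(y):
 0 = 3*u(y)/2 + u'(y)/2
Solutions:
 u(y) = C1*exp(-3*y)


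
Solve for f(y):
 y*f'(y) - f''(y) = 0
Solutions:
 f(y) = C1 + C2*erfi(sqrt(2)*y/2)


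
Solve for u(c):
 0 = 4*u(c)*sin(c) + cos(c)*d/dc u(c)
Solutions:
 u(c) = C1*cos(c)^4


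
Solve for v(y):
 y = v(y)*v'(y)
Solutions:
 v(y) = -sqrt(C1 + y^2)
 v(y) = sqrt(C1 + y^2)


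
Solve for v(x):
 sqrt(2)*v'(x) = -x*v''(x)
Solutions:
 v(x) = C1 + C2*x^(1 - sqrt(2))


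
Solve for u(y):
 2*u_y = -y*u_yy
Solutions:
 u(y) = C1 + C2/y


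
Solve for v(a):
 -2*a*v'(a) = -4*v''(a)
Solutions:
 v(a) = C1 + C2*erfi(a/2)


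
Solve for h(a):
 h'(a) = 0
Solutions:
 h(a) = C1


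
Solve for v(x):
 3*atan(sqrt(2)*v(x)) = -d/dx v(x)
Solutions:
 Integral(1/atan(sqrt(2)*_y), (_y, v(x))) = C1 - 3*x


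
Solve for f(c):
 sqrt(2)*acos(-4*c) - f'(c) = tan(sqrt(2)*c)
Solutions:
 f(c) = C1 + sqrt(2)*(c*acos(-4*c) + sqrt(1 - 16*c^2)/4) + sqrt(2)*log(cos(sqrt(2)*c))/2


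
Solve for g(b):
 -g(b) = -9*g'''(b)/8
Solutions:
 g(b) = C3*exp(2*3^(1/3)*b/3) + (C1*sin(3^(5/6)*b/3) + C2*cos(3^(5/6)*b/3))*exp(-3^(1/3)*b/3)


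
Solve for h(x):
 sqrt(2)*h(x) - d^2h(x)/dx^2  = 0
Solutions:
 h(x) = C1*exp(-2^(1/4)*x) + C2*exp(2^(1/4)*x)


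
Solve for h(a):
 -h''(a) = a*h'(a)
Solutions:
 h(a) = C1 + C2*erf(sqrt(2)*a/2)


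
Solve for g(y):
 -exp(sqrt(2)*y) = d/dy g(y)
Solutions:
 g(y) = C1 - sqrt(2)*exp(sqrt(2)*y)/2


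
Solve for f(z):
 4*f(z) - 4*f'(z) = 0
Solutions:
 f(z) = C1*exp(z)


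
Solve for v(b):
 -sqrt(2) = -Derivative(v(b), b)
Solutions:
 v(b) = C1 + sqrt(2)*b


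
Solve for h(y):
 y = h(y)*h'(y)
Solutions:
 h(y) = -sqrt(C1 + y^2)
 h(y) = sqrt(C1 + y^2)


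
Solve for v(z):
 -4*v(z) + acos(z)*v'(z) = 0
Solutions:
 v(z) = C1*exp(4*Integral(1/acos(z), z))


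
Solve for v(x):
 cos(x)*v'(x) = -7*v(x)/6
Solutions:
 v(x) = C1*(sin(x) - 1)^(7/12)/(sin(x) + 1)^(7/12)


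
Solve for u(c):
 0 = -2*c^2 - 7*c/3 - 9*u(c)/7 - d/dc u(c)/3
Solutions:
 u(c) = C1*exp(-27*c/7) - 14*c^2/9 - 245*c/243 + 1715/6561


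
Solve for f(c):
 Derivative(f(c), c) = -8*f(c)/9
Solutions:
 f(c) = C1*exp(-8*c/9)


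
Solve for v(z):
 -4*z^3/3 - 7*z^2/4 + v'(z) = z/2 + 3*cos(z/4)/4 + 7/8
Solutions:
 v(z) = C1 + z^4/3 + 7*z^3/12 + z^2/4 + 7*z/8 + 3*sin(z/4)


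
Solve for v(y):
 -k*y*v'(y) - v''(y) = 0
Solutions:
 v(y) = Piecewise((-sqrt(2)*sqrt(pi)*C1*erf(sqrt(2)*sqrt(k)*y/2)/(2*sqrt(k)) - C2, (k > 0) | (k < 0)), (-C1*y - C2, True))


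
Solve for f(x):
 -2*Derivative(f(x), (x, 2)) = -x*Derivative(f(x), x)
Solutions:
 f(x) = C1 + C2*erfi(x/2)


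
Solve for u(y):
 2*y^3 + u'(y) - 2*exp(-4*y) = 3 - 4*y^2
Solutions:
 u(y) = C1 - y^4/2 - 4*y^3/3 + 3*y - exp(-4*y)/2


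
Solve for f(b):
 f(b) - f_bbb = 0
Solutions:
 f(b) = C3*exp(b) + (C1*sin(sqrt(3)*b/2) + C2*cos(sqrt(3)*b/2))*exp(-b/2)


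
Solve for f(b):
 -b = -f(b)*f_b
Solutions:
 f(b) = -sqrt(C1 + b^2)
 f(b) = sqrt(C1 + b^2)


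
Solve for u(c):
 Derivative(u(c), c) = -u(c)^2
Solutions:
 u(c) = 1/(C1 + c)


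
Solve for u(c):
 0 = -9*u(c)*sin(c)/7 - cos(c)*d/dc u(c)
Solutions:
 u(c) = C1*cos(c)^(9/7)


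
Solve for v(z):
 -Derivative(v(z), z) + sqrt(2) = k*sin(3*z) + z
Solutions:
 v(z) = C1 + k*cos(3*z)/3 - z^2/2 + sqrt(2)*z


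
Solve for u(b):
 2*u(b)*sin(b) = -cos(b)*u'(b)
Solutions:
 u(b) = C1*cos(b)^2


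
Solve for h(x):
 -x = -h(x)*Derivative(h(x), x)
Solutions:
 h(x) = -sqrt(C1 + x^2)
 h(x) = sqrt(C1 + x^2)


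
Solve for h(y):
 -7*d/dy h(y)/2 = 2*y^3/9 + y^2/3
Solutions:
 h(y) = C1 - y^4/63 - 2*y^3/63


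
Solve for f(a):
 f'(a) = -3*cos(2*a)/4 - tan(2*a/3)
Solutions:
 f(a) = C1 + 3*log(cos(2*a/3))/2 - 3*sin(2*a)/8


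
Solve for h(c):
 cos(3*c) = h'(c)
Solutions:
 h(c) = C1 + sin(3*c)/3


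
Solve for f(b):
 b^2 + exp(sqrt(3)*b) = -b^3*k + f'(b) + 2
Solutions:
 f(b) = C1 + b^4*k/4 + b^3/3 - 2*b + sqrt(3)*exp(sqrt(3)*b)/3


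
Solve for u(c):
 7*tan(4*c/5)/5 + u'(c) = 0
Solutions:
 u(c) = C1 + 7*log(cos(4*c/5))/4


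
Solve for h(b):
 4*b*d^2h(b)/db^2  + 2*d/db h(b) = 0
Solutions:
 h(b) = C1 + C2*sqrt(b)


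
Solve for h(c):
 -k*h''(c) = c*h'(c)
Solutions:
 h(c) = C1 + C2*sqrt(k)*erf(sqrt(2)*c*sqrt(1/k)/2)


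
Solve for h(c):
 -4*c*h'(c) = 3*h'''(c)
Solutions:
 h(c) = C1 + Integral(C2*airyai(-6^(2/3)*c/3) + C3*airybi(-6^(2/3)*c/3), c)


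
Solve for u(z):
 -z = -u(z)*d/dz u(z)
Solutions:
 u(z) = -sqrt(C1 + z^2)
 u(z) = sqrt(C1 + z^2)


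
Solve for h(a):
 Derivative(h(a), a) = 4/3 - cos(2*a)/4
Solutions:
 h(a) = C1 + 4*a/3 - sin(2*a)/8


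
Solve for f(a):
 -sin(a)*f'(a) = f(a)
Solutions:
 f(a) = C1*sqrt(cos(a) + 1)/sqrt(cos(a) - 1)


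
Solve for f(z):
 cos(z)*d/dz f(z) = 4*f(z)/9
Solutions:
 f(z) = C1*(sin(z) + 1)^(2/9)/(sin(z) - 1)^(2/9)


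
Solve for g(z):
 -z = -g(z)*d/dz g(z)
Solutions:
 g(z) = -sqrt(C1 + z^2)
 g(z) = sqrt(C1 + z^2)


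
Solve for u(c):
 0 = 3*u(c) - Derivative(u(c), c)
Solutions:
 u(c) = C1*exp(3*c)


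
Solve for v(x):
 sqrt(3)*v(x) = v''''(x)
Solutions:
 v(x) = C1*exp(-3^(1/8)*x) + C2*exp(3^(1/8)*x) + C3*sin(3^(1/8)*x) + C4*cos(3^(1/8)*x)


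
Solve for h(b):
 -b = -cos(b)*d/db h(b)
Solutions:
 h(b) = C1 + Integral(b/cos(b), b)


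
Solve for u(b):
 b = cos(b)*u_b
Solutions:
 u(b) = C1 + Integral(b/cos(b), b)


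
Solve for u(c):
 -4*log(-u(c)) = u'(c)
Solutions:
 -li(-u(c)) = C1 - 4*c


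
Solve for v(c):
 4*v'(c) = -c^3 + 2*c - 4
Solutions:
 v(c) = C1 - c^4/16 + c^2/4 - c


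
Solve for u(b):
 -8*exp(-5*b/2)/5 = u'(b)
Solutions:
 u(b) = C1 + 16*exp(-5*b/2)/25


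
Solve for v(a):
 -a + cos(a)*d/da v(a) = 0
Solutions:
 v(a) = C1 + Integral(a/cos(a), a)


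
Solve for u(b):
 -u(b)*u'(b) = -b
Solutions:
 u(b) = -sqrt(C1 + b^2)
 u(b) = sqrt(C1 + b^2)


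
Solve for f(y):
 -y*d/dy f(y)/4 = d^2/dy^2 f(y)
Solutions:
 f(y) = C1 + C2*erf(sqrt(2)*y/4)


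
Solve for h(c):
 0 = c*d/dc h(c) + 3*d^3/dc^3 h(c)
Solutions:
 h(c) = C1 + Integral(C2*airyai(-3^(2/3)*c/3) + C3*airybi(-3^(2/3)*c/3), c)


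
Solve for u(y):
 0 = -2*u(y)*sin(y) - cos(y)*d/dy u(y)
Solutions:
 u(y) = C1*cos(y)^2


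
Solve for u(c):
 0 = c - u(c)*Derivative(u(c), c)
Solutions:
 u(c) = -sqrt(C1 + c^2)
 u(c) = sqrt(C1 + c^2)


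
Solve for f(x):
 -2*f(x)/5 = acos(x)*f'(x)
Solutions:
 f(x) = C1*exp(-2*Integral(1/acos(x), x)/5)


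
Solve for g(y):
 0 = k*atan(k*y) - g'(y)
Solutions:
 g(y) = C1 + k*Piecewise((y*atan(k*y) - log(k^2*y^2 + 1)/(2*k), Ne(k, 0)), (0, True))


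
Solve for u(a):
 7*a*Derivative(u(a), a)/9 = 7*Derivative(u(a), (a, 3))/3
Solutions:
 u(a) = C1 + Integral(C2*airyai(3^(2/3)*a/3) + C3*airybi(3^(2/3)*a/3), a)


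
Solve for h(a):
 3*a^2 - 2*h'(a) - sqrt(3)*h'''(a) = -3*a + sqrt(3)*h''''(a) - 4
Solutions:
 h(a) = C1 + C2*exp(a*(-2 + (1 + 9*sqrt(3) + sqrt(-1 + (1 + 9*sqrt(3))^2))^(-1/3) + (1 + 9*sqrt(3) + sqrt(-1 + (1 + 9*sqrt(3))^2))^(1/3))/6)*sin(sqrt(3)*a*(-(1 + 9*sqrt(3) + sqrt(-1 + (1 + 9*sqrt(3))^2))^(1/3) + (1 + 9*sqrt(3) + sqrt(-1 + (1 + 9*sqrt(3))^2))^(-1/3))/6) + C3*exp(a*(-2 + (1 + 9*sqrt(3) + sqrt(-1 + (1 + 9*sqrt(3))^2))^(-1/3) + (1 + 9*sqrt(3) + sqrt(-1 + (1 + 9*sqrt(3))^2))^(1/3))/6)*cos(sqrt(3)*a*(-(1 + 9*sqrt(3) + sqrt(-1 + (1 + 9*sqrt(3))^2))^(1/3) + (1 + 9*sqrt(3) + sqrt(-1 + (1 + 9*sqrt(3))^2))^(-1/3))/6) + C4*exp(-a*((1 + 9*sqrt(3) + sqrt(-1 + (1 + 9*sqrt(3))^2))^(-1/3) + 1 + (1 + 9*sqrt(3) + sqrt(-1 + (1 + 9*sqrt(3))^2))^(1/3))/3) + a^3/2 + 3*a^2/4 - 3*sqrt(3)*a/2 + 2*a


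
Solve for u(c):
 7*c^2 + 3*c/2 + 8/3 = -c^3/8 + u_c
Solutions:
 u(c) = C1 + c^4/32 + 7*c^3/3 + 3*c^2/4 + 8*c/3


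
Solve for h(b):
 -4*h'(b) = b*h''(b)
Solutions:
 h(b) = C1 + C2/b^3


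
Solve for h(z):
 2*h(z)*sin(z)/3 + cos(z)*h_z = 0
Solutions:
 h(z) = C1*cos(z)^(2/3)


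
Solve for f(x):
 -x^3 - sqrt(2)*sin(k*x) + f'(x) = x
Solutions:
 f(x) = C1 + x^4/4 + x^2/2 - sqrt(2)*cos(k*x)/k


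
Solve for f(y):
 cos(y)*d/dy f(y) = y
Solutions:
 f(y) = C1 + Integral(y/cos(y), y)


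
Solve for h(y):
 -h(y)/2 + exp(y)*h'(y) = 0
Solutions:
 h(y) = C1*exp(-exp(-y)/2)


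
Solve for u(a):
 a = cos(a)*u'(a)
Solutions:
 u(a) = C1 + Integral(a/cos(a), a)


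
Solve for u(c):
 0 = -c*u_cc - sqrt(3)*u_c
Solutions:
 u(c) = C1 + C2*c^(1 - sqrt(3))


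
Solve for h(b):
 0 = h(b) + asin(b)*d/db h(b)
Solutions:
 h(b) = C1*exp(-Integral(1/asin(b), b))


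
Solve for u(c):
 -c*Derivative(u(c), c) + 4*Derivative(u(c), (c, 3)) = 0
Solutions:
 u(c) = C1 + Integral(C2*airyai(2^(1/3)*c/2) + C3*airybi(2^(1/3)*c/2), c)


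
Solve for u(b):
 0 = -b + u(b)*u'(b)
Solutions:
 u(b) = -sqrt(C1 + b^2)
 u(b) = sqrt(C1 + b^2)


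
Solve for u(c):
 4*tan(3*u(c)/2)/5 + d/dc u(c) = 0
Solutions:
 u(c) = -2*asin(C1*exp(-6*c/5))/3 + 2*pi/3
 u(c) = 2*asin(C1*exp(-6*c/5))/3


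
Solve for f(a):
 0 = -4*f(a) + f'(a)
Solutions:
 f(a) = C1*exp(4*a)


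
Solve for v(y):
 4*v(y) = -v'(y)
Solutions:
 v(y) = C1*exp(-4*y)


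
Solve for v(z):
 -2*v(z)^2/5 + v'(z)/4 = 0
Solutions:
 v(z) = -5/(C1 + 8*z)


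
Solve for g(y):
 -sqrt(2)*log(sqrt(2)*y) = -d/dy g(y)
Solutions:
 g(y) = C1 + sqrt(2)*y*log(y) - sqrt(2)*y + sqrt(2)*y*log(2)/2


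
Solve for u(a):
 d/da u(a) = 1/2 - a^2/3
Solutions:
 u(a) = C1 - a^3/9 + a/2


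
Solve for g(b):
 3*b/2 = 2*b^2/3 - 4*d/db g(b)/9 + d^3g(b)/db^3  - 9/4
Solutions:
 g(b) = C1 + C2*exp(-2*b/3) + C3*exp(2*b/3) + b^3/2 - 27*b^2/16 + 27*b/16


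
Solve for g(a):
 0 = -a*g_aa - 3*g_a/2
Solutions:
 g(a) = C1 + C2/sqrt(a)


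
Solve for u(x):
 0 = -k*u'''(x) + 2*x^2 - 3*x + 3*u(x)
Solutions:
 u(x) = C1*exp(3^(1/3)*x*(1/k)^(1/3)) + C2*exp(x*(-3^(1/3) + 3^(5/6)*I)*(1/k)^(1/3)/2) + C3*exp(-x*(3^(1/3) + 3^(5/6)*I)*(1/k)^(1/3)/2) - 2*x^2/3 + x


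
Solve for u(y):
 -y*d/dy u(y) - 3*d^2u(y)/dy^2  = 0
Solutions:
 u(y) = C1 + C2*erf(sqrt(6)*y/6)


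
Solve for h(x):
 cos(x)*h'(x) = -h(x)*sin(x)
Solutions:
 h(x) = C1*cos(x)


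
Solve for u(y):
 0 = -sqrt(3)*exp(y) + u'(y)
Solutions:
 u(y) = C1 + sqrt(3)*exp(y)


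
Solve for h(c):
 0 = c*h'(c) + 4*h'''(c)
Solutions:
 h(c) = C1 + Integral(C2*airyai(-2^(1/3)*c/2) + C3*airybi(-2^(1/3)*c/2), c)


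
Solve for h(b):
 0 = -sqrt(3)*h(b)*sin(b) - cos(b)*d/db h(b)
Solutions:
 h(b) = C1*cos(b)^(sqrt(3))


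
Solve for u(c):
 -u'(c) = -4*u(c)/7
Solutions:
 u(c) = C1*exp(4*c/7)


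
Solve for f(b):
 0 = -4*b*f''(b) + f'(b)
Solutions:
 f(b) = C1 + C2*b^(5/4)


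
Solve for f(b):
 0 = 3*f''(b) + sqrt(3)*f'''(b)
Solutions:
 f(b) = C1 + C2*b + C3*exp(-sqrt(3)*b)


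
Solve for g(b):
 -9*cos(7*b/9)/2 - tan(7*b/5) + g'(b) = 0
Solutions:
 g(b) = C1 - 5*log(cos(7*b/5))/7 + 81*sin(7*b/9)/14


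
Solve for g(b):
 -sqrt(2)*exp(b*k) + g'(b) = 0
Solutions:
 g(b) = C1 + sqrt(2)*exp(b*k)/k


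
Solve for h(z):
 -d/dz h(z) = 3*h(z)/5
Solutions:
 h(z) = C1*exp(-3*z/5)


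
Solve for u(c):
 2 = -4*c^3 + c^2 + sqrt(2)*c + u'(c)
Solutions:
 u(c) = C1 + c^4 - c^3/3 - sqrt(2)*c^2/2 + 2*c


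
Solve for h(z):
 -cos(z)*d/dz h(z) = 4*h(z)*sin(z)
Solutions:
 h(z) = C1*cos(z)^4


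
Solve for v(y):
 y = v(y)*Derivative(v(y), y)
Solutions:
 v(y) = -sqrt(C1 + y^2)
 v(y) = sqrt(C1 + y^2)


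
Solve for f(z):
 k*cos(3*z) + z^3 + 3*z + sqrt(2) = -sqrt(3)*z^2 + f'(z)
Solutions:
 f(z) = C1 + k*sin(3*z)/3 + z^4/4 + sqrt(3)*z^3/3 + 3*z^2/2 + sqrt(2)*z


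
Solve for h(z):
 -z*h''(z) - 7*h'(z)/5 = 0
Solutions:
 h(z) = C1 + C2/z^(2/5)


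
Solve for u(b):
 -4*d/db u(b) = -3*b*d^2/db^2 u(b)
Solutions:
 u(b) = C1 + C2*b^(7/3)


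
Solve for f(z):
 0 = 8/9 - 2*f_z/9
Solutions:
 f(z) = C1 + 4*z


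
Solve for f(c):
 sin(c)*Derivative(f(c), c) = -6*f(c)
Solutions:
 f(c) = C1*(cos(c)^3 + 3*cos(c)^2 + 3*cos(c) + 1)/(cos(c)^3 - 3*cos(c)^2 + 3*cos(c) - 1)


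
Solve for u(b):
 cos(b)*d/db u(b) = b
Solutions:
 u(b) = C1 + Integral(b/cos(b), b)


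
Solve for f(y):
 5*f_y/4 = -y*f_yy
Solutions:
 f(y) = C1 + C2/y^(1/4)


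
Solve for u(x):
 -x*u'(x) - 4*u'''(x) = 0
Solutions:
 u(x) = C1 + Integral(C2*airyai(-2^(1/3)*x/2) + C3*airybi(-2^(1/3)*x/2), x)


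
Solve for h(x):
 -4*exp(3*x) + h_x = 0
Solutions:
 h(x) = C1 + 4*exp(3*x)/3


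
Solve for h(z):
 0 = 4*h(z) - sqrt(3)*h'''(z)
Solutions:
 h(z) = C3*exp(2^(2/3)*3^(5/6)*z/3) + (C1*sin(2^(2/3)*3^(1/3)*z/2) + C2*cos(2^(2/3)*3^(1/3)*z/2))*exp(-2^(2/3)*3^(5/6)*z/6)


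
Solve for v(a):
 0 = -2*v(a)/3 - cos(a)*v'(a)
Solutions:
 v(a) = C1*(sin(a) - 1)^(1/3)/(sin(a) + 1)^(1/3)


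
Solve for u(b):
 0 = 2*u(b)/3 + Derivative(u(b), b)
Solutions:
 u(b) = C1*exp(-2*b/3)


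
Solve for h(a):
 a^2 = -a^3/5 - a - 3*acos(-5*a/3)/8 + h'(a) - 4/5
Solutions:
 h(a) = C1 + a^4/20 + a^3/3 + a^2/2 + 3*a*acos(-5*a/3)/8 + 4*a/5 + 3*sqrt(9 - 25*a^2)/40


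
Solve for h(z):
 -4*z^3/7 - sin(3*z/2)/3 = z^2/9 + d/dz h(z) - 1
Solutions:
 h(z) = C1 - z^4/7 - z^3/27 + z + 2*cos(3*z/2)/9


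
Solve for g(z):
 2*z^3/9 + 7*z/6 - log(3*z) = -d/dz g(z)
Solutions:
 g(z) = C1 - z^4/18 - 7*z^2/12 + z*log(z) - z + z*log(3)


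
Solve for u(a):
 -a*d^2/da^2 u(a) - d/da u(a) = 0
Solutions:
 u(a) = C1 + C2*log(a)


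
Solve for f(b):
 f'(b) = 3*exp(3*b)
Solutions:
 f(b) = C1 + exp(3*b)


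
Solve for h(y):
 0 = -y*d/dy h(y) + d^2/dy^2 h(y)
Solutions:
 h(y) = C1 + C2*erfi(sqrt(2)*y/2)


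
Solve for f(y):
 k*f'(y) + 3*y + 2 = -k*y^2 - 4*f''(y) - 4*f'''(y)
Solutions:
 f(y) = C1 + C2*exp(y*(sqrt(1 - k) - 1)/2) + C3*exp(-y*(sqrt(1 - k) + 1)/2) - y^3/3 + 5*y^2/(2*k) + 6*y/k - 20*y/k^2


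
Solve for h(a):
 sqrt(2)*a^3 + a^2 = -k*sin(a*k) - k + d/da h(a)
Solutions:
 h(a) = C1 + sqrt(2)*a^4/4 + a^3/3 + a*k - cos(a*k)


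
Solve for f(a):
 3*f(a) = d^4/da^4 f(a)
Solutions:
 f(a) = C1*exp(-3^(1/4)*a) + C2*exp(3^(1/4)*a) + C3*sin(3^(1/4)*a) + C4*cos(3^(1/4)*a)


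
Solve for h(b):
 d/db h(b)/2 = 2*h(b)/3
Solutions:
 h(b) = C1*exp(4*b/3)


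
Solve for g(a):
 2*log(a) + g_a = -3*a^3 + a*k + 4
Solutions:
 g(a) = C1 - 3*a^4/4 + a^2*k/2 - 2*a*log(a) + 6*a


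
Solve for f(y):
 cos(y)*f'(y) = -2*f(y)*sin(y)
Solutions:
 f(y) = C1*cos(y)^2


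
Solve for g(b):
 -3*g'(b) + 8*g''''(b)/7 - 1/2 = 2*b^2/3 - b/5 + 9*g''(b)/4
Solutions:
 g(b) = C1 + C2*exp(-42^(1/3)*b*(42^(1/3)/(sqrt(214) + 16)^(1/3) + (sqrt(214) + 16)^(1/3))/16)*sin(14^(1/3)*3^(1/6)*b*(-3^(2/3)*(sqrt(214) + 16)^(1/3) + 3*14^(1/3)/(sqrt(214) + 16)^(1/3))/16) + C3*exp(-42^(1/3)*b*(42^(1/3)/(sqrt(214) + 16)^(1/3) + (sqrt(214) + 16)^(1/3))/16)*cos(14^(1/3)*3^(1/6)*b*(-3^(2/3)*(sqrt(214) + 16)^(1/3) + 3*14^(1/3)/(sqrt(214) + 16)^(1/3))/16) + C4*exp(42^(1/3)*b*(42^(1/3)/(sqrt(214) + 16)^(1/3) + (sqrt(214) + 16)^(1/3))/8) - 2*b^3/27 + b^2/5 - 7*b/15


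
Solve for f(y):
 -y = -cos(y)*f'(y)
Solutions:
 f(y) = C1 + Integral(y/cos(y), y)


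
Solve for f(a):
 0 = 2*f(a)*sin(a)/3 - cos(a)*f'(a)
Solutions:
 f(a) = C1/cos(a)^(2/3)


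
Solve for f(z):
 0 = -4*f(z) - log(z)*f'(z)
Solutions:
 f(z) = C1*exp(-4*li(z))


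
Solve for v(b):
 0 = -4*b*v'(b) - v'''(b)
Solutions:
 v(b) = C1 + Integral(C2*airyai(-2^(2/3)*b) + C3*airybi(-2^(2/3)*b), b)


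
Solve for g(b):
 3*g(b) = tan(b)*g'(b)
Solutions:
 g(b) = C1*sin(b)^3


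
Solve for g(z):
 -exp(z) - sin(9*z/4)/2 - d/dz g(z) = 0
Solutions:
 g(z) = C1 - exp(z) + 2*cos(9*z/4)/9


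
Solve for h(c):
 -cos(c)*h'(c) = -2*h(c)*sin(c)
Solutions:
 h(c) = C1/cos(c)^2


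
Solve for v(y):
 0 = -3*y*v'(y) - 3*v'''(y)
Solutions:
 v(y) = C1 + Integral(C2*airyai(-y) + C3*airybi(-y), y)


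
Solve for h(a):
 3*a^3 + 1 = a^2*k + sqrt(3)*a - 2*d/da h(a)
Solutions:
 h(a) = C1 - 3*a^4/8 + a^3*k/6 + sqrt(3)*a^2/4 - a/2


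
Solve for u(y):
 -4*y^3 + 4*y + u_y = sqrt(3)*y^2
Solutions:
 u(y) = C1 + y^4 + sqrt(3)*y^3/3 - 2*y^2


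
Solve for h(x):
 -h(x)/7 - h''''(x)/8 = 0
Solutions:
 h(x) = (C1*sin(2^(1/4)*7^(3/4)*x/7) + C2*cos(2^(1/4)*7^(3/4)*x/7))*exp(-2^(1/4)*7^(3/4)*x/7) + (C3*sin(2^(1/4)*7^(3/4)*x/7) + C4*cos(2^(1/4)*7^(3/4)*x/7))*exp(2^(1/4)*7^(3/4)*x/7)


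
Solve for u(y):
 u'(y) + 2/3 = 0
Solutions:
 u(y) = C1 - 2*y/3


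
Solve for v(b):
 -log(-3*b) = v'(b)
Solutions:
 v(b) = C1 - b*log(-b) + b*(1 - log(3))


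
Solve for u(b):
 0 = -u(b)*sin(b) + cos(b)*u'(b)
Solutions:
 u(b) = C1/cos(b)


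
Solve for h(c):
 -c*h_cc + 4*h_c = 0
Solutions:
 h(c) = C1 + C2*c^5


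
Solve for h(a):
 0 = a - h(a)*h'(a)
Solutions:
 h(a) = -sqrt(C1 + a^2)
 h(a) = sqrt(C1 + a^2)


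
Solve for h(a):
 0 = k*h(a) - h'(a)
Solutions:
 h(a) = C1*exp(a*k)


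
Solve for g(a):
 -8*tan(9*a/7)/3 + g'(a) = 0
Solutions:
 g(a) = C1 - 56*log(cos(9*a/7))/27


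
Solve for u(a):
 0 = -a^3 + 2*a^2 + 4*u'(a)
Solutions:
 u(a) = C1 + a^4/16 - a^3/6


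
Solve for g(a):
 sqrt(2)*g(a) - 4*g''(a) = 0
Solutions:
 g(a) = C1*exp(-2^(1/4)*a/2) + C2*exp(2^(1/4)*a/2)


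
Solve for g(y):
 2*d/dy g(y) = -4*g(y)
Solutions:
 g(y) = C1*exp(-2*y)


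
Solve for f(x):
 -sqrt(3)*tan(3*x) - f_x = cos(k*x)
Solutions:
 f(x) = C1 - Piecewise((sin(k*x)/k, Ne(k, 0)), (x, True)) + sqrt(3)*log(cos(3*x))/3


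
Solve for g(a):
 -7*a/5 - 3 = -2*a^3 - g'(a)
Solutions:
 g(a) = C1 - a^4/2 + 7*a^2/10 + 3*a


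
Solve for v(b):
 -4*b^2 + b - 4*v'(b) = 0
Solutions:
 v(b) = C1 - b^3/3 + b^2/8


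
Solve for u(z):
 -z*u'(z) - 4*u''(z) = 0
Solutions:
 u(z) = C1 + C2*erf(sqrt(2)*z/4)


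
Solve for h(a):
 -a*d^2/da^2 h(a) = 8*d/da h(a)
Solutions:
 h(a) = C1 + C2/a^7


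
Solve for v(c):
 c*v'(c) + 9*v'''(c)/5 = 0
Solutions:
 v(c) = C1 + Integral(C2*airyai(-15^(1/3)*c/3) + C3*airybi(-15^(1/3)*c/3), c)


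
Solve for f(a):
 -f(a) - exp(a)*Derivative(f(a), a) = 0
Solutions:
 f(a) = C1*exp(exp(-a))


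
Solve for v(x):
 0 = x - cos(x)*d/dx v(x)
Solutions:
 v(x) = C1 + Integral(x/cos(x), x)


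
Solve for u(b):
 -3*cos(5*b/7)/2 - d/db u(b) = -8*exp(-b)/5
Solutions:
 u(b) = C1 - 21*sin(5*b/7)/10 - 8*exp(-b)/5


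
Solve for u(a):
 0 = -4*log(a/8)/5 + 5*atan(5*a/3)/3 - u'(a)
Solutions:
 u(a) = C1 - 4*a*log(a)/5 + 5*a*atan(5*a/3)/3 + 4*a/5 + 12*a*log(2)/5 - log(25*a^2 + 9)/2


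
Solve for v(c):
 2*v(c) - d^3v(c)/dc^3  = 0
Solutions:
 v(c) = C3*exp(2^(1/3)*c) + (C1*sin(2^(1/3)*sqrt(3)*c/2) + C2*cos(2^(1/3)*sqrt(3)*c/2))*exp(-2^(1/3)*c/2)


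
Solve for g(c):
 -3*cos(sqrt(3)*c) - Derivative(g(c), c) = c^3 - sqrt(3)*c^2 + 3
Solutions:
 g(c) = C1 - c^4/4 + sqrt(3)*c^3/3 - 3*c - sqrt(3)*sin(sqrt(3)*c)


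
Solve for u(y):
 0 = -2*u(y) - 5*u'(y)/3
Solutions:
 u(y) = C1*exp(-6*y/5)


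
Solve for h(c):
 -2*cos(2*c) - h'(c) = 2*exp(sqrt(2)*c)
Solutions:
 h(c) = C1 - sqrt(2)*exp(sqrt(2)*c) - sin(2*c)


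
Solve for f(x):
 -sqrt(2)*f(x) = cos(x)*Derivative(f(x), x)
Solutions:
 f(x) = C1*(sin(x) - 1)^(sqrt(2)/2)/(sin(x) + 1)^(sqrt(2)/2)


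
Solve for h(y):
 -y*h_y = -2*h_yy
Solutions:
 h(y) = C1 + C2*erfi(y/2)


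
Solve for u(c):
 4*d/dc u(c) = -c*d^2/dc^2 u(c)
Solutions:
 u(c) = C1 + C2/c^3


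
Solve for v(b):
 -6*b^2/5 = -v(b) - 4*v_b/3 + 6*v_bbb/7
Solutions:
 v(b) = C1*exp(-42^(1/3)*b*(4*42^(1/3)/(sqrt(3873) + 81)^(1/3) + (sqrt(3873) + 81)^(1/3))/36)*sin(14^(1/3)*3^(1/6)*b*(-3^(2/3)*(sqrt(3873) + 81)^(1/3) + 12*14^(1/3)/(sqrt(3873) + 81)^(1/3))/36) + C2*exp(-42^(1/3)*b*(4*42^(1/3)/(sqrt(3873) + 81)^(1/3) + (sqrt(3873) + 81)^(1/3))/36)*cos(14^(1/3)*3^(1/6)*b*(-3^(2/3)*(sqrt(3873) + 81)^(1/3) + 12*14^(1/3)/(sqrt(3873) + 81)^(1/3))/36) + C3*exp(42^(1/3)*b*(4*42^(1/3)/(sqrt(3873) + 81)^(1/3) + (sqrt(3873) + 81)^(1/3))/18) + 6*b^2/5 - 16*b/5 + 64/15


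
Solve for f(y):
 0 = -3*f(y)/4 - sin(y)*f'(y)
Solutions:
 f(y) = C1*(cos(y) + 1)^(3/8)/(cos(y) - 1)^(3/8)


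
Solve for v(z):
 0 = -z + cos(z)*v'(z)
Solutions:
 v(z) = C1 + Integral(z/cos(z), z)


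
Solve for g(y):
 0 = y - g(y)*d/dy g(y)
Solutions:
 g(y) = -sqrt(C1 + y^2)
 g(y) = sqrt(C1 + y^2)


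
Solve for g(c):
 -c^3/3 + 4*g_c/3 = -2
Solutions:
 g(c) = C1 + c^4/16 - 3*c/2


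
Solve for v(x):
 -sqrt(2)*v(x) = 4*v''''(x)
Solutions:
 v(x) = (C1*sin(2^(1/8)*x/2) + C2*cos(2^(1/8)*x/2))*exp(-2^(1/8)*x/2) + (C3*sin(2^(1/8)*x/2) + C4*cos(2^(1/8)*x/2))*exp(2^(1/8)*x/2)


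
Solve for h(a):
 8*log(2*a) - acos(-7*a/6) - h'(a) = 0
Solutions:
 h(a) = C1 + 8*a*log(a) - a*acos(-7*a/6) - 8*a + 8*a*log(2) - sqrt(36 - 49*a^2)/7
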